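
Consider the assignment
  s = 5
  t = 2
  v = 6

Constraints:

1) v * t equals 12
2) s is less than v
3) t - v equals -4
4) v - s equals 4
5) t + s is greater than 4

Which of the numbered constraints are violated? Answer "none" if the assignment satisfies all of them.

1) v * t = 6 * 2 = 12  holds
2) s = 5, v = 6; 5 < 6  holds
3) t - v = 2 - 6 = -4  holds
4) v - s = 6 - 5 = 1, not 4  fails
5) t + s = 2 + 5 = 7; 7 > 4  holds

The assignment fails constraint 4.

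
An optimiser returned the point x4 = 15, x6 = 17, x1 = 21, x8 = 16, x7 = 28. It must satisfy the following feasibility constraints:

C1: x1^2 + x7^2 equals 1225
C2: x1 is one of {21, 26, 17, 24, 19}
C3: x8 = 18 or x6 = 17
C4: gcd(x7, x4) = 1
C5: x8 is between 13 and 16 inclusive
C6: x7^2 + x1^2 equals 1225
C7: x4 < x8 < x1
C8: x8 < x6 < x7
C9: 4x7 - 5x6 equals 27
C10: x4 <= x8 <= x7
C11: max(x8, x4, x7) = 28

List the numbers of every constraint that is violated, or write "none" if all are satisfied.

Yes — all constraints hold.

C1: x1^2 + x7^2 = 21^2 + 28^2 = 441 + 784 = 1225 — satisfied.
C2: x1 = 21 is in {21, 26, 17, 24, 19} — satisfied.
C3: x8 = 16 ≠ 18, but x6 = 17 = 17 (second disjunct) — satisfied.
C4: gcd(28, 15) = 1 — satisfied.
C5: x8 = 16 lies in [13, 16] — satisfied.
C6: x7^2 + x1^2 = 28^2 + 21^2 = 784 + 441 = 1225 — satisfied.
C7: values 15 < 16 < 21 — satisfied.
C8: values 16 < 17 < 28 — satisfied.
C9: 4x7 - 5x6 = 4(28) - 5(17) = 27 — satisfied.
C10: values 15 <= 16 <= 28 — satisfied.
C11: max(16, 15, 28) = 28 — satisfied.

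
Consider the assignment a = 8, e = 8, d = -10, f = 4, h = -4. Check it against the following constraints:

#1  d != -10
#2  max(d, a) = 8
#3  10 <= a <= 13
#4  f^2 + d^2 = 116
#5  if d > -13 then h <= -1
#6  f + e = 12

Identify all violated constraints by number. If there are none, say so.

#1 d = -10, but -10 is required to differ  no
#2 max(-10, 8) = 8  yes
#3 a = 8 is outside [10, 13]  no
#4 f^2 + d^2 = 4^2 + (-10)^2 = 16 + 100 = 116  yes
#5 d = -10 > -13, so we need h ≤ -1; h = -4 ≤ -1  yes
#6 f + e = 4 + 8 = 12  yes

Constraints 1 and 3 are violated.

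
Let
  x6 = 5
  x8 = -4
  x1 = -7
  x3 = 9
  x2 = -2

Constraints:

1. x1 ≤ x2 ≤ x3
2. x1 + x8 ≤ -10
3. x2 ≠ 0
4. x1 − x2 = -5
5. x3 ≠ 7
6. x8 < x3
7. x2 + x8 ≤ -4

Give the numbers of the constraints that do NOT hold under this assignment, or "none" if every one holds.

1. values -7 ≤ -2 ≤ 9 — holds.
2. x1 + x8 = -7 + (-4) = -11; -11 ≤ -10 — holds.
3. x2 = -2, and -2 ≠ 0 — holds.
4. x1 − x2 = -7 − (-2) = -5 — holds.
5. x3 = 9, and 9 ≠ 7 — holds.
6. x8 = -4, x3 = 9; -4 < 9 — holds.
7. x2 + x8 = -2 + (-4) = -6; -6 ≤ -4 — holds.

No violations.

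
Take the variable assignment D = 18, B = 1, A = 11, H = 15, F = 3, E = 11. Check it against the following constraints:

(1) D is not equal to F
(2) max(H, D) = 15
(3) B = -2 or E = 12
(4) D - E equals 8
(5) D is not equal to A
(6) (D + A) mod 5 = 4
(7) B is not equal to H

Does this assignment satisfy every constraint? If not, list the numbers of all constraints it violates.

(1) D = 18, F = 3; distinct  yes
(2) max(15, 18) = 18, not 15  no
(3) B = 1 ≠ -2 and E = 11 ≠ 12; both disjuncts false  no
(4) D - E = 18 - 11 = 7, not 8  no
(5) D = 18, A = 11; distinct  yes
(6) D + A = 29; 29 mod 5 = 4  yes
(7) B = 1, H = 15; distinct  yes

Constraints 2, 3, 4 do not hold.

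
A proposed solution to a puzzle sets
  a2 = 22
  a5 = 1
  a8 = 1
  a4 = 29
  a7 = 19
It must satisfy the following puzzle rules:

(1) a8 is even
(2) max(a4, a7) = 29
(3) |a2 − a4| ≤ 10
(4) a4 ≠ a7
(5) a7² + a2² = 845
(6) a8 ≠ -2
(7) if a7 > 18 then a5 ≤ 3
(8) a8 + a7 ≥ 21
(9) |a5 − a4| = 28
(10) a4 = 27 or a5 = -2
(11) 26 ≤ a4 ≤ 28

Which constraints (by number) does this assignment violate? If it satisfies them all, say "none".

(1) a8 = 1 is odd — violated.
(2) max(29, 19) = 29 — OK.
(3) |22 − 29| = 7; 7 ≤ 10 — OK.
(4) a4 = 29, a7 = 19; distinct — OK.
(5) a7² + a2² = 19² + 22² = 361 + 484 = 845 — OK.
(6) a8 = 1, and 1 ≠ -2 — OK.
(7) a7 = 19 > 18, so we need a5 ≤ 3; a5 = 1 ≤ 3 — OK.
(8) a8 + a7 = 1 + 19 = 20; 20 < 21, bound 21 not met — violated.
(9) |1 − 29| = 28 — OK.
(10) a4 = 29 ≠ 27 and a5 = 1 ≠ -2; both disjuncts false — violated.
(11) a4 = 29 is outside [26, 28] — violated.

Violated: 1, 8, 10, 11.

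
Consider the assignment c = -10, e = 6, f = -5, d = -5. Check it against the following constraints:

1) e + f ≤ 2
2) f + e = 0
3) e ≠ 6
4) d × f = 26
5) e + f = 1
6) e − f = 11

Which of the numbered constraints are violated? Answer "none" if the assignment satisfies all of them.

1) e + f = 6 + (-5) = 1; 1 ≤ 2  holds
2) f + e = -5 + 6 = 1, not 0  fails
3) e = 6, but 6 is required to differ  fails
4) d × f = -5 × (-5) = 25, not 26  fails
5) e + f = 6 + (-5) = 1  holds
6) e − f = 6 − (-5) = 11  holds

Violated: 2, 3, 4.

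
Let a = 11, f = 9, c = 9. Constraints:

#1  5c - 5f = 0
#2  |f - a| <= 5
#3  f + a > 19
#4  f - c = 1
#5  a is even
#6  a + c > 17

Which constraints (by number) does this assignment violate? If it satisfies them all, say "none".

#1 5c - 5f = 5(9) - 5(9) = 0 — holds.
#2 |9 - 11| = 2; 2 ≤ 5 — holds.
#3 f + a = 9 + 11 = 20; 20 > 19 — holds.
#4 f - c = 9 - 9 = 0, not 1 — fails.
#5 a = 11 is odd — fails.
#6 a + c = 11 + 9 = 20; 20 > 17 — holds.

Constraints 4, 5 are violated.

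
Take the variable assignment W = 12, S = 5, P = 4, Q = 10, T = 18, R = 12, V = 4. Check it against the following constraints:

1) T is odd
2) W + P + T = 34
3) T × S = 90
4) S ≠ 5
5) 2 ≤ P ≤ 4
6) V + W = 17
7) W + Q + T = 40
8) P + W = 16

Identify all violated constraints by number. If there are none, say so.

1) T = 18 is even  ✘
2) W + P + T = 12 + 4 + 18 = 34  ✔
3) T × S = 18 × 5 = 90  ✔
4) S = 5, but 5 is required to differ  ✘
5) P = 4 lies in [2, 4]  ✔
6) V + W = 4 + 12 = 16, not 17  ✘
7) W + Q + T = 12 + 10 + 18 = 40  ✔
8) P + W = 4 + 12 = 16  ✔

No — constraints 1, 4, 6 are not satisfied.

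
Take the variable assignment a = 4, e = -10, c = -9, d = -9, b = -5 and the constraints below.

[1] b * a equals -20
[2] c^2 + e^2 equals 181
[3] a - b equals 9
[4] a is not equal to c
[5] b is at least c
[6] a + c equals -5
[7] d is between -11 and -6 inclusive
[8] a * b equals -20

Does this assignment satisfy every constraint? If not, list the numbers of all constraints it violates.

Yes — all constraints hold.

[1] b * a = -5 * 4 = -20  ✓
[2] c^2 + e^2 = (-9)^2 + (-10)^2 = 81 + 100 = 181  ✓
[3] a - b = 4 - (-5) = 9  ✓
[4] a = 4, c = -9; distinct  ✓
[5] b = -5, c = -9; -5 ≥ -9  ✓
[6] a + c = 4 + (-9) = -5  ✓
[7] d = -9 lies in [-11, -6]  ✓
[8] a * b = 4 * (-5) = -20  ✓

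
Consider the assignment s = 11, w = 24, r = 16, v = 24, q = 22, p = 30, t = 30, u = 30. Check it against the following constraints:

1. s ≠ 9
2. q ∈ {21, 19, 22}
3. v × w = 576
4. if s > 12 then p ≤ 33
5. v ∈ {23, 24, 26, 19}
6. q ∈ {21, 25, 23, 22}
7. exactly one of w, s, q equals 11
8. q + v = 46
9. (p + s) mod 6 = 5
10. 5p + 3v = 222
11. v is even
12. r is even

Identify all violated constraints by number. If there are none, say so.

None — every constraint holds.

1. s = 11, and 11 ≠ 9 — satisfied.
2. q = 22 is in {21, 19, 22} — satisfied.
3. v × w = 24 × 24 = 576 — satisfied.
4. s = 11, not > 12; antecedent false, conditional vacuously true — satisfied.
5. v = 24 is in {23, 24, 26, 19} — satisfied.
6. q = 22 is in {21, 25, 23, 22} — satisfied.
7. w=24, s=11, q=22; 1 of them equals 11 — satisfied.
8. q + v = 22 + 24 = 46 — satisfied.
9. p + s = 41; 41 mod 6 = 5 — satisfied.
10. 5p + 3v = 5(30) + 3(24) = 222 — satisfied.
11. v = 24 is even — satisfied.
12. r = 16 is even — satisfied.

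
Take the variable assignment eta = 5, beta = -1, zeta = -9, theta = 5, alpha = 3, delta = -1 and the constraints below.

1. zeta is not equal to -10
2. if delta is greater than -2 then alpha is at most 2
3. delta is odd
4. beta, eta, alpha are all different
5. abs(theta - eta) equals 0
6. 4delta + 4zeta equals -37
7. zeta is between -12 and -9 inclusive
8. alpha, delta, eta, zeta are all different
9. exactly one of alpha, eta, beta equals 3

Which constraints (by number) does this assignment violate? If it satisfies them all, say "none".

1. zeta = -9, and -9 ≠ -10  holds
2. delta = -1 > -2, so we need alpha ≤ 2; but alpha = 3 > 2  fails
3. delta = -1 is odd  holds
4. values -1, 5, 3 are pairwise distinct  holds
5. abs(5 - 5) = 0  holds
6. 4delta + 4zeta = 4(-1) + 4(-9) = -40, not -37  fails
7. zeta = -9 lies in [-12, -9]  holds
8. values 3, -1, 5, -9 are pairwise distinct  holds
9. alpha=3, eta=5, beta=-1; 1 of them equals 3  holds

No — constraints 2, 6 are not satisfied.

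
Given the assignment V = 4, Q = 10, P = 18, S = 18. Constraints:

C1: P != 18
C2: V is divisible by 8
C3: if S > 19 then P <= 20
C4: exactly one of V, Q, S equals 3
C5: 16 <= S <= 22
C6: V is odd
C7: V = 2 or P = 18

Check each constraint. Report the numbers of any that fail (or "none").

No — constraints 1, 2, 4, and 6 are not satisfied.

C1: P = 18, but 18 is required to differ — violated.
C2: 4 = 8*0 + 4, so 8 does not divide 4 — violated.
C3: S = 18, not > 19; antecedent false, conditional vacuously true — satisfied.
C4: V=4, Q=10, S=18; 0 of them equal 3, not exactly one — violated.
C5: S = 18 lies in [16, 22] — satisfied.
C6: V = 4 is even — violated.
C7: V = 4 ≠ 2, but P = 18 = 18 (second disjunct) — satisfied.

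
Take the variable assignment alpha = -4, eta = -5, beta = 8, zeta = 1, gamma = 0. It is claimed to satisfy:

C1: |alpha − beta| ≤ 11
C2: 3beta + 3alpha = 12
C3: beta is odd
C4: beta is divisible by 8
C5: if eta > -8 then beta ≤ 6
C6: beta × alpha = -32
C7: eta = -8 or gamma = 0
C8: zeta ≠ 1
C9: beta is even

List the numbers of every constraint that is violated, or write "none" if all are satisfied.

Constraints 1, 3, 5, 8 do not hold.

C1: |-4 − 8| = 12; 12 > 11, exceeds bound 11 — does not hold.
C2: 3beta + 3alpha = 3(8) + 3(-4) = 12 — holds.
C3: beta = 8 is even — does not hold.
C4: 8 / 8 = 1, so 8 divides 8 — holds.
C5: eta = -5 > -8, so we need beta ≤ 6; but beta = 8 > 6 — does not hold.
C6: beta × alpha = 8 × (-4) = -32 — holds.
C7: eta = -5 ≠ -8, but gamma = 0 = 0 (second disjunct) — holds.
C8: zeta = 1, but 1 is required to differ — does not hold.
C9: beta = 8 is even — holds.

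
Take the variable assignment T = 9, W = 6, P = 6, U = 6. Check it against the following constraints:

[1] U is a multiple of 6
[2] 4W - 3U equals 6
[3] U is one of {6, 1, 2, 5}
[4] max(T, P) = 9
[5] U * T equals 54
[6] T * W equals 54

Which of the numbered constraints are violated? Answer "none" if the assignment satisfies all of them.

All constraints are satisfied.

[1] 6 / 6 = 1, so 6 divides 6  ✔
[2] 4W - 3U = 4(6) - 3(6) = 6  ✔
[3] U = 6 is in {6, 1, 2, 5}  ✔
[4] max(9, 6) = 9  ✔
[5] U * T = 6 * 9 = 54  ✔
[6] T * W = 9 * 6 = 54  ✔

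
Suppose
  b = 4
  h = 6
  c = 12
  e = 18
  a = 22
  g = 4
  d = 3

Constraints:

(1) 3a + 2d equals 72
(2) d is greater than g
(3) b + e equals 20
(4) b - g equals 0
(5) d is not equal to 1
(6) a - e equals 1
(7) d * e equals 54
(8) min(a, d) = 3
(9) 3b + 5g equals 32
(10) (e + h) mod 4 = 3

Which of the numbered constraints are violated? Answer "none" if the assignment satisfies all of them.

(1) 3a + 2d = 3(22) + 2(3) = 72 — holds.
(2) d = 3, g = 4; 3 ≤ 4 (want >) — does not hold.
(3) b + e = 4 + 18 = 22, not 20 — does not hold.
(4) b - g = 4 - 4 = 0 — holds.
(5) d = 3, and 3 ≠ 1 — holds.
(6) a - e = 22 - 18 = 4, not 1 — does not hold.
(7) d * e = 3 * 18 = 54 — holds.
(8) min(22, 3) = 3 — holds.
(9) 3b + 5g = 3(4) + 5(4) = 32 — holds.
(10) e + h = 24; 24 mod 4 = 0, not 3 — does not hold.

No — constraints 2, 3, 6, 10 are not satisfied.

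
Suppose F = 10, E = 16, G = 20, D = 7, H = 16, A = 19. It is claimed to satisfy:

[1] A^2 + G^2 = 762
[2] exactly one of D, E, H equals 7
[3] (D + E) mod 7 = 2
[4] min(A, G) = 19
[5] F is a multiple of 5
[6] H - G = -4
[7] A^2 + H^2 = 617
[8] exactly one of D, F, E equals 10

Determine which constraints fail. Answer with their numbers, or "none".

Constraint 1 is violated.

[1] A^2 + G^2 = 19^2 + 20^2 = 361 + 400 = 761, not 762 — does not hold.
[2] D=7, E=16, H=16; 1 of them equals 7 — holds.
[3] D + E = 23; 23 mod 7 = 2 — holds.
[4] min(19, 20) = 19 — holds.
[5] 10 / 5 = 2, so 5 divides 10 — holds.
[6] H - G = 16 - 20 = -4 — holds.
[7] A^2 + H^2 = 19^2 + 16^2 = 361 + 256 = 617 — holds.
[8] D=7, F=10, E=16; 1 of them equals 10 — holds.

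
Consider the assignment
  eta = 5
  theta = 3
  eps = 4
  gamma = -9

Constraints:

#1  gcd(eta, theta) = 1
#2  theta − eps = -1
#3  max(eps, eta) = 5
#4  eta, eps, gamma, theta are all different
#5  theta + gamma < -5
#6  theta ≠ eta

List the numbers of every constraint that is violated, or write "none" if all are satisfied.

#1 gcd(5, 3) = 1 — holds.
#2 theta − eps = 3 − 4 = -1 — holds.
#3 max(4, 5) = 5 — holds.
#4 values 5, 4, -9, 3 are pairwise distinct — holds.
#5 theta + gamma = 3 + (-9) = -6; -6 < -5 — holds.
#6 theta = 3, eta = 5; distinct — holds.

No violations.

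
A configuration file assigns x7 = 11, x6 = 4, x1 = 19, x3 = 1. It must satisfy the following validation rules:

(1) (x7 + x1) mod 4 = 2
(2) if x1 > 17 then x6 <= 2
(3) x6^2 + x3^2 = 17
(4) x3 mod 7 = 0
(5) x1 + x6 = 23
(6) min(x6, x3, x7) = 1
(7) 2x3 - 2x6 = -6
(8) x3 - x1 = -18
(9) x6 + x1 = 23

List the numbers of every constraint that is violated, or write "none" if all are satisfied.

Constraints 2, 4 are violated.

(1) x7 + x1 = 30; 30 mod 4 = 2 — satisfied.
(2) x1 = 19 > 17, so we need x6 ≤ 2; but x6 = 4 > 2 — violated.
(3) x6^2 + x3^2 = 4^2 + 1^2 = 16 + 1 = 17 — satisfied.
(4) 1 mod 7 = 1, not 0 — violated.
(5) x1 + x6 = 19 + 4 = 23 — satisfied.
(6) min(4, 1, 11) = 1 — satisfied.
(7) 2x3 - 2x6 = 2(1) - 2(4) = -6 — satisfied.
(8) x3 - x1 = 1 - 19 = -18 — satisfied.
(9) x6 + x1 = 4 + 19 = 23 — satisfied.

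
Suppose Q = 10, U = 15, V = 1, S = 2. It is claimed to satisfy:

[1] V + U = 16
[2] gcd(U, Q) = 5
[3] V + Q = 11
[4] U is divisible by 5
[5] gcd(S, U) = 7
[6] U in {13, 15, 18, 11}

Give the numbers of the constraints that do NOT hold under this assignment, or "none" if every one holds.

[1] V + U = 1 + 15 = 16  true
[2] gcd(15, 10) = 5  true
[3] V + Q = 1 + 10 = 11  true
[4] 15 / 5 = 3, so 5 divides 15  true
[5] gcd(2, 15) = 1, not 7  false
[6] U = 15 is in {13, 15, 18, 11}  true

Constraint 5 is violated.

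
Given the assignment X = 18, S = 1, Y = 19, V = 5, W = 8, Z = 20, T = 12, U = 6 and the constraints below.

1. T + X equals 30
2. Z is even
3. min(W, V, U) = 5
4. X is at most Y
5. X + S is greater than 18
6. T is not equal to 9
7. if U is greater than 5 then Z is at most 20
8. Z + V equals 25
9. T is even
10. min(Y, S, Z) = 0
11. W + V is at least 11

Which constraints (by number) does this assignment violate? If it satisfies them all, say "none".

1. T + X = 12 + 18 = 30 — holds.
2. Z = 20 is even — holds.
3. min(8, 5, 6) = 5 — holds.
4. X = 18, Y = 19; 18 ≤ 19 — holds.
5. X + S = 18 + 1 = 19; 19 > 18 — holds.
6. T = 12, and 12 ≠ 9 — holds.
7. U = 6 > 5, so we need Z ≤ 20; Z = 20 ≤ 20 — holds.
8. Z + V = 20 + 5 = 25 — holds.
9. T = 12 is even — holds.
10. min(19, 1, 20) = 1, not 0 — does not hold.
11. W + V = 8 + 5 = 13; 13 ≥ 11 — holds.

Violated: 10.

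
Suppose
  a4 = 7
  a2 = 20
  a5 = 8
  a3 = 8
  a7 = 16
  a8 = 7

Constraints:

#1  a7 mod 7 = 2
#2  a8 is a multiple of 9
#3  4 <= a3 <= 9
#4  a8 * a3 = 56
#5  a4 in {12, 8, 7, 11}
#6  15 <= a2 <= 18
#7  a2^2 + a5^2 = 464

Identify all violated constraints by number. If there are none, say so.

Constraints 2, 6 are violated.

#1 16 mod 7 = 2  ✔
#2 7 = 9*0 + 7, so 9 does not divide 7  ✘
#3 a3 = 8 lies in [4, 9]  ✔
#4 a8 * a3 = 7 * 8 = 56  ✔
#5 a4 = 7 is in {12, 8, 7, 11}  ✔
#6 a2 = 20 is outside [15, 18]  ✘
#7 a2^2 + a5^2 = 20^2 + 8^2 = 400 + 64 = 464  ✔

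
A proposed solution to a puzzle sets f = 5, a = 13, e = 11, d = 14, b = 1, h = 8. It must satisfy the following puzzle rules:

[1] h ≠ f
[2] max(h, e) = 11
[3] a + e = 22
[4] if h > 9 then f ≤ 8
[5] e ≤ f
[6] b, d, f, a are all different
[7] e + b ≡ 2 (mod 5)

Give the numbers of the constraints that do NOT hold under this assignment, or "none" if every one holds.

[1] h = 8, f = 5; distinct  yes
[2] max(8, 11) = 11  yes
[3] a + e = 13 + 11 = 24, not 22  no
[4] h = 8, not > 9; antecedent false, conditional vacuously true  yes
[5] e = 11, f = 5; 11 > 5 (want ≤)  no
[6] values 1, 14, 5, 13 are pairwise distinct  yes
[7] e + b = 12; 12 mod 5 = 2  yes

Constraints 3 and 5 do not hold.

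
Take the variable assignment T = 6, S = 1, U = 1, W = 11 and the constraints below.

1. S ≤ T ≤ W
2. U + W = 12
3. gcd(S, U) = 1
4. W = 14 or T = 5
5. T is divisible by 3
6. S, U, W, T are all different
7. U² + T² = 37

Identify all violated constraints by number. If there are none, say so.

Constraints 4 and 6 are violated.

1. values 1 ≤ 6 ≤ 11 — holds.
2. U + W = 1 + 11 = 12 — holds.
3. gcd(1, 1) = 1 — holds.
4. W = 11 ≠ 14 and T = 6 ≠ 5; both disjuncts false — does not hold.
5. 6 / 3 = 2, so 3 divides 6 — holds.
6. S = U = 1, not all different — does not hold.
7. U² + T² = 1² + 6² = 1 + 36 = 37 — holds.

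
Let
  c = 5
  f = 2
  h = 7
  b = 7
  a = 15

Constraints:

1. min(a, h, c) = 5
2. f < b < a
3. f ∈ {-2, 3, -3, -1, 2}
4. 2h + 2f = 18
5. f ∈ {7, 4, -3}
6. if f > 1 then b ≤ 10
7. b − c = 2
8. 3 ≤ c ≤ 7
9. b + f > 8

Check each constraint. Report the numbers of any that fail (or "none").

The assignment fails constraint 5.

1. min(15, 7, 5) = 5 — holds.
2. values 2 < 7 < 15 — holds.
3. f = 2 is in {-2, 3, -3, -1, 2} — holds.
4. 2h + 2f = 2(7) + 2(2) = 18 — holds.
5. f = 2 is not in {7, 4, -3} — does not hold.
6. f = 2 > 1, so we need b ≤ 10; b = 7 ≤ 10 — holds.
7. b − c = 7 − 5 = 2 — holds.
8. c = 5 lies in [3, 7] — holds.
9. b + f = 7 + 2 = 9; 9 > 8 — holds.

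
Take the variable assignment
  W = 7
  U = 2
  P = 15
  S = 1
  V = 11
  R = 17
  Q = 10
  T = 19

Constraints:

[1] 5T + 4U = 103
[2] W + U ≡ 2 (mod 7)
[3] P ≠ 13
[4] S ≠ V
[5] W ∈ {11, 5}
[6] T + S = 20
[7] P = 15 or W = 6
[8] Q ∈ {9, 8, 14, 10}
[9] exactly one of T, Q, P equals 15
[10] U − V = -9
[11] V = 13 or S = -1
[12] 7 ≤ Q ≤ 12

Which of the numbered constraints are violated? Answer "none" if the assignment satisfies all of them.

Violated: 5, 11.

[1] 5T + 4U = 5(19) + 4(2) = 103 — holds.
[2] W + U = 9; 9 mod 7 = 2 — holds.
[3] P = 15, and 15 ≠ 13 — holds.
[4] S = 1, V = 11; distinct — holds.
[5] W = 7 is not in {11, 5} — fails.
[6] T + S = 19 + 1 = 20 — holds.
[7] P = 15 = 15 (first disjunct) — holds.
[8] Q = 10 is in {9, 8, 14, 10} — holds.
[9] T=19, Q=10, P=15; 1 of them equals 15 — holds.
[10] U − V = 2 − 11 = -9 — holds.
[11] V = 11 ≠ 13 and S = 1 ≠ -1; both disjuncts false — fails.
[12] Q = 10 lies in [7, 12] — holds.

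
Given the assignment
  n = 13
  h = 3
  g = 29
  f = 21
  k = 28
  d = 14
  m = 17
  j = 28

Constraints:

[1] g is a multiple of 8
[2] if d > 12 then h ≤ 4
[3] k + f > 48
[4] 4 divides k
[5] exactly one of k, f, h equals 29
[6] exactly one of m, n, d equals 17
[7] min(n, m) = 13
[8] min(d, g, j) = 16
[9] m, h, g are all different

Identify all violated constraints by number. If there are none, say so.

The assignment fails constraints 1, 5, 8.

[1] 29 = 8×3 + 5, so 8 does not divide 29 — violated.
[2] d = 14 > 12, so we need h ≤ 4; h = 3 ≤ 4 — OK.
[3] k + f = 28 + 21 = 49; 49 > 48 — OK.
[4] 28 / 4 = 7, so 4 divides 28 — OK.
[5] k=28, f=21, h=3; 0 of them equal 29, not exactly one — violated.
[6] m=17, n=13, d=14; 1 of them equals 17 — OK.
[7] min(13, 17) = 13 — OK.
[8] min(14, 29, 28) = 14, not 16 — violated.
[9] values 17, 3, 29 are pairwise distinct — OK.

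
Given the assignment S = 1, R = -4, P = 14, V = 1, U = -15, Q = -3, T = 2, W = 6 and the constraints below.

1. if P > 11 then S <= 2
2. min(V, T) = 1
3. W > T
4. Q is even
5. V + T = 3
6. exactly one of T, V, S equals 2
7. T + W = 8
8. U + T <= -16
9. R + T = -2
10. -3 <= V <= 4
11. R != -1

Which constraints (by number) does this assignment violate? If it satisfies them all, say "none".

No — constraints 4, 8 are not satisfied.

1. P = 14 > 11, so we need S ≤ 2; S = 1 ≤ 2  true
2. min(1, 2) = 1  true
3. W = 6, T = 2; 6 > 2  true
4. Q = -3 is odd  false
5. V + T = 1 + 2 = 3  true
6. T=2, V=1, S=1; 1 of them equals 2  true
7. T + W = 2 + 6 = 8  true
8. U + T = -15 + 2 = -13; -13 > -16, bound -16 not met  false
9. R + T = -4 + 2 = -2  true
10. V = 1 lies in [-3, 4]  true
11. R = -4, and -4 ≠ -1  true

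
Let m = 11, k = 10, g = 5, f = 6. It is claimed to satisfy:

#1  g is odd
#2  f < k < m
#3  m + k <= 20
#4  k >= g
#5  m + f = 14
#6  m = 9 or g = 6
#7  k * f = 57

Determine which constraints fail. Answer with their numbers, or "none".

#1 g = 5 is odd  yes
#2 values 6 < 10 < 11  yes
#3 m + k = 11 + 10 = 21; 21 > 20, bound 20 not met  no
#4 k = 10, g = 5; 10 ≥ 5  yes
#5 m + f = 11 + 6 = 17, not 14  no
#6 m = 11 ≠ 9 and g = 5 ≠ 6; both disjuncts false  no
#7 k * f = 10 * 6 = 60, not 57  no

Constraints 3, 5, 6, and 7 are violated.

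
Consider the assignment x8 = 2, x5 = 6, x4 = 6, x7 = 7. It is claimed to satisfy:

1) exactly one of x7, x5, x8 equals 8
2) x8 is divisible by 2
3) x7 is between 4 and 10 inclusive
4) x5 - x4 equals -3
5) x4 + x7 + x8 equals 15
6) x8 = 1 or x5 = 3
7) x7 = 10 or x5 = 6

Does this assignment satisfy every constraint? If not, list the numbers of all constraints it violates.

No — constraints 1, 4, and 6 are not satisfied.

1) x7=7, x5=6, x8=2; 0 of them equal 8, not exactly one — does not hold.
2) 2 / 2 = 1, so 2 divides 2 — holds.
3) x7 = 7 lies in [4, 10] — holds.
4) x5 - x4 = 6 - 6 = 0, not -3 — does not hold.
5) x4 + x7 + x8 = 6 + 7 + 2 = 15 — holds.
6) x8 = 2 ≠ 1 and x5 = 6 ≠ 3; both disjuncts false — does not hold.
7) x7 = 7 ≠ 10, but x5 = 6 = 6 (second disjunct) — holds.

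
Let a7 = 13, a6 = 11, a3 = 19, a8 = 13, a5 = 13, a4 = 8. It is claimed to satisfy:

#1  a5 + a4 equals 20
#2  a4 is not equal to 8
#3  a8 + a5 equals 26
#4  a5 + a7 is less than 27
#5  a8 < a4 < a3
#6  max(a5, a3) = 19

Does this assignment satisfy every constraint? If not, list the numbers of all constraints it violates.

#1 a5 + a4 = 13 + 8 = 21, not 20  ✗
#2 a4 = 8, but 8 is required to differ  ✗
#3 a8 + a5 = 13 + 13 = 26  ✓
#4 a5 + a7 = 13 + 13 = 26; 26 < 27  ✓
#5 values 13, 8, 19; a8 = 13 is not < a4 = 8  ✗
#6 max(13, 19) = 19  ✓

The assignment fails constraints 1, 2, and 5.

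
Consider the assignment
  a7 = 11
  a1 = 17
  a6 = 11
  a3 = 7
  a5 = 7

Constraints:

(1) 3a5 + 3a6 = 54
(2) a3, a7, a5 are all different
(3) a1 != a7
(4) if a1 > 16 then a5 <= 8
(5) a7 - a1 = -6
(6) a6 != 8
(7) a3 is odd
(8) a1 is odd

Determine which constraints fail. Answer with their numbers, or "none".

(1) 3a5 + 3a6 = 3(7) + 3(11) = 54 — satisfied.
(2) a3 = a5 = 7, not all different — violated.
(3) a1 = 17, a7 = 11; distinct — satisfied.
(4) a1 = 17 > 16, so we need a5 ≤ 8; a5 = 7 ≤ 8 — satisfied.
(5) a7 - a1 = 11 - 17 = -6 — satisfied.
(6) a6 = 11, and 11 ≠ 8 — satisfied.
(7) a3 = 7 is odd — satisfied.
(8) a1 = 17 is odd — satisfied.

Constraint 2 is violated.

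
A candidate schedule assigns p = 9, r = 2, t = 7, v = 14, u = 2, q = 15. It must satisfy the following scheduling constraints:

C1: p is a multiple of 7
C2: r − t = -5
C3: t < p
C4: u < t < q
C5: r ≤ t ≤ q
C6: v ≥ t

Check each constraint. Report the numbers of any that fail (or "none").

Constraint 1 is violated.

C1: 9 = 7×1 + 2, so 7 does not divide 9  no
C2: r − t = 2 − 7 = -5  yes
C3: t = 7, p = 9; 7 < 9  yes
C4: values 2 < 7 < 15  yes
C5: values 2 ≤ 7 ≤ 15  yes
C6: v = 14, t = 7; 14 ≥ 7  yes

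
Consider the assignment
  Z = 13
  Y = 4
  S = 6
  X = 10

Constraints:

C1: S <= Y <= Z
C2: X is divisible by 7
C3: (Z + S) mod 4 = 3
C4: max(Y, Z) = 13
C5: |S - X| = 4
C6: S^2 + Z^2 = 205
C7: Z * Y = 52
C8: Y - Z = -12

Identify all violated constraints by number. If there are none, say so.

Violated: 1, 2, 8.

C1: values 6, 4, 13; S = 6 is not <= Y = 4 — violated.
C2: 10 = 7*1 + 3, so 7 does not divide 10 — violated.
C3: Z + S = 19; 19 mod 4 = 3 — OK.
C4: max(4, 13) = 13 — OK.
C5: |6 - 10| = 4 — OK.
C6: S^2 + Z^2 = 6^2 + 13^2 = 36 + 169 = 205 — OK.
C7: Z * Y = 13 * 4 = 52 — OK.
C8: Y - Z = 4 - 13 = -9, not -12 — violated.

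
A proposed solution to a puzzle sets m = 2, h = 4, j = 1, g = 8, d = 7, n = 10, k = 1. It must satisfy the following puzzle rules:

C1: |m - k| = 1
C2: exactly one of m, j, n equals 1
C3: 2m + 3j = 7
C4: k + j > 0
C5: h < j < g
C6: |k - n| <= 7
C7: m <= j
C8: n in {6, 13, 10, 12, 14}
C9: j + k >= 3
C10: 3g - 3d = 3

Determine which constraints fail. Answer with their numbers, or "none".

C1: |2 - 1| = 1 — holds.
C2: m=2, j=1, n=10; 1 of them equals 1 — holds.
C3: 2m + 3j = 2(2) + 3(1) = 7 — holds.
C4: k + j = 1 + 1 = 2; 2 > 0 — holds.
C5: values 4, 1, 8; h = 4 is not < j = 1 — does not hold.
C6: |1 - 10| = 9; 9 > 7, exceeds bound 7 — does not hold.
C7: m = 2, j = 1; 2 > 1 (want ≤) — does not hold.
C8: n = 10 is in {6, 13, 10, 12, 14} — holds.
C9: j + k = 1 + 1 = 2; 2 < 3, bound 3 not met — does not hold.
C10: 3g - 3d = 3(8) - 3(7) = 3 — holds.

Constraints 5, 6, 7, 9 are violated.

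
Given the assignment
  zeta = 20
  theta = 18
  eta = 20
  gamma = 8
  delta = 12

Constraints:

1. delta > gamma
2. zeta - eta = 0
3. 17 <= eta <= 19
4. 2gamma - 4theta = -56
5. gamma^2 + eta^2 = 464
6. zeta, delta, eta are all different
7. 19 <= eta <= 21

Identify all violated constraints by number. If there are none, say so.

Violated: 3 and 6.

1. delta = 12, gamma = 8; 12 > 8 — OK.
2. zeta - eta = 20 - 20 = 0 — OK.
3. eta = 20 is outside [17, 19] — violated.
4. 2gamma - 4theta = 2(8) - 4(18) = -56 — OK.
5. gamma^2 + eta^2 = 8^2 + 20^2 = 64 + 400 = 464 — OK.
6. zeta = eta = 20, not all different — violated.
7. eta = 20 lies in [19, 21] — OK.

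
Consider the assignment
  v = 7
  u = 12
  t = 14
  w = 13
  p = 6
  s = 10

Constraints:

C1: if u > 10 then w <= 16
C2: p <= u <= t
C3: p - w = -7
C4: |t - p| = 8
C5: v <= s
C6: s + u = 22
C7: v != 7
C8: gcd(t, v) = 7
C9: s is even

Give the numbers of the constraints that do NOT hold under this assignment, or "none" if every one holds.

C1: u = 12 > 10, so we need w ≤ 16; w = 13 ≤ 16 — OK.
C2: values 6 <= 12 <= 14 — OK.
C3: p - w = 6 - 13 = -7 — OK.
C4: |14 - 6| = 8 — OK.
C5: v = 7, s = 10; 7 ≤ 10 — OK.
C6: s + u = 10 + 12 = 22 — OK.
C7: v = 7, but 7 is required to differ — violated.
C8: gcd(14, 7) = 7 — OK.
C9: s = 10 is even — OK.

Constraint 7 is violated.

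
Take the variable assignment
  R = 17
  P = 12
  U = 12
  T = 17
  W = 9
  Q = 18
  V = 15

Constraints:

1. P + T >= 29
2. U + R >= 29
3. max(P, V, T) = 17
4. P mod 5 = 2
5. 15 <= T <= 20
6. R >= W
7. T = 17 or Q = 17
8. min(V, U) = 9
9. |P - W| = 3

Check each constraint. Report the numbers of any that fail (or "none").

Constraint 8 is violated.

1. P + T = 12 + 17 = 29; 29 ≥ 29 — holds.
2. U + R = 12 + 17 = 29; 29 ≥ 29 — holds.
3. max(12, 15, 17) = 17 — holds.
4. 12 mod 5 = 2 — holds.
5. T = 17 lies in [15, 20] — holds.
6. R = 17, W = 9; 17 ≥ 9 — holds.
7. T = 17 = 17 (first disjunct) — holds.
8. min(15, 12) = 12, not 9 — does not hold.
9. |12 - 9| = 3 — holds.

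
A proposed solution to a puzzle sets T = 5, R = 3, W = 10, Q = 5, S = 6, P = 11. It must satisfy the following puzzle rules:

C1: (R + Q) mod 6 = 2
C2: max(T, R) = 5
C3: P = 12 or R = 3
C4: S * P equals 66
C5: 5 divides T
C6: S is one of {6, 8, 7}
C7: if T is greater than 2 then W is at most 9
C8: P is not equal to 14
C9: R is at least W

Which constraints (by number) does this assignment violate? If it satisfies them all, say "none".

C1: R + Q = 8; 8 mod 6 = 2 — OK.
C2: max(5, 3) = 5 — OK.
C3: P = 11 ≠ 12, but R = 3 = 3 (second disjunct) — OK.
C4: S * P = 6 * 11 = 66 — OK.
C5: 5 / 5 = 1, so 5 divides 5 — OK.
C6: S = 6 is in {6, 8, 7} — OK.
C7: T = 5 > 2, so we need W ≤ 9; but W = 10 > 9 — violated.
C8: P = 11, and 11 ≠ 14 — OK.
C9: R = 3, W = 10; 3 < 10 (want ≥) — violated.

Constraints 7 and 9 do not hold.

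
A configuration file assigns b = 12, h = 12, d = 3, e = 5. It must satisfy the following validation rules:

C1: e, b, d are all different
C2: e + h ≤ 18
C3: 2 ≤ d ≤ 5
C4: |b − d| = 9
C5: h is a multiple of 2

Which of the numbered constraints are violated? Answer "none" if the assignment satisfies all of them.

C1: values 5, 12, 3 are pairwise distinct  yes
C2: e + h = 5 + 12 = 17; 17 ≤ 18  yes
C3: d = 3 lies in [2, 5]  yes
C4: |12 − 3| = 9  yes
C5: 12 / 2 = 6, so 2 divides 12  yes

The assignment satisfies every constraint.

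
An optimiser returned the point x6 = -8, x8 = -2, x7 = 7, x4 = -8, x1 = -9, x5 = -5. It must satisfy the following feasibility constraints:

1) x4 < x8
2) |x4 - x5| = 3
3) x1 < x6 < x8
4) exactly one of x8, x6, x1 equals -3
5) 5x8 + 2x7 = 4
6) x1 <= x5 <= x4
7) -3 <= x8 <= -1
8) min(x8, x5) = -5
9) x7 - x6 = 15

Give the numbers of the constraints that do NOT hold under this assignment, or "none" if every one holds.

Violated: 4 and 6.

1) x4 = -8, x8 = -2; -8 < -2  ✔
2) |-8 - (-5)| = 3  ✔
3) values -9 < -8 < -2  ✔
4) x8=-2, x6=-8, x1=-9; 0 of them equal -3, not exactly one  ✘
5) 5x8 + 2x7 = 5(-2) + 2(7) = 4  ✔
6) values -9, -5, -8; x5 = -5 is not <= x4 = -8  ✘
7) x8 = -2 lies in [-3, -1]  ✔
8) min(-2, -5) = -5  ✔
9) x7 - x6 = 7 - (-8) = 15  ✔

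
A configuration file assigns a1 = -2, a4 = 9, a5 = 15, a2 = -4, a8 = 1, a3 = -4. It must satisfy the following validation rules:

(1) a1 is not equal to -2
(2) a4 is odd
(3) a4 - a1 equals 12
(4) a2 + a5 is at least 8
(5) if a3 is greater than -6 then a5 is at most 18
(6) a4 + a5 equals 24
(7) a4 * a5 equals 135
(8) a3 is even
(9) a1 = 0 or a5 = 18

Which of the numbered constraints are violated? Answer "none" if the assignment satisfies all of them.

The assignment fails constraints 1, 3, and 9.

(1) a1 = -2, but -2 is required to differ  ✗
(2) a4 = 9 is odd  ✓
(3) a4 - a1 = 9 - (-2) = 11, not 12  ✗
(4) a2 + a5 = -4 + 15 = 11; 11 ≥ 8  ✓
(5) a3 = -4 > -6, so we need a5 ≤ 18; a5 = 15 ≤ 18  ✓
(6) a4 + a5 = 9 + 15 = 24  ✓
(7) a4 * a5 = 9 * 15 = 135  ✓
(8) a3 = -4 is even  ✓
(9) a1 = -2 ≠ 0 and a5 = 15 ≠ 18; both disjuncts false  ✗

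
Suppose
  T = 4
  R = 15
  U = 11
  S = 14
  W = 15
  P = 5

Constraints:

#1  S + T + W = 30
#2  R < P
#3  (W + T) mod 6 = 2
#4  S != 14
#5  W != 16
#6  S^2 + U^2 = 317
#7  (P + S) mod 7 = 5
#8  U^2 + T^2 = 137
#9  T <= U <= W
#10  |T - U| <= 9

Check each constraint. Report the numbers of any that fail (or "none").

The assignment fails constraints 1, 2, 3, and 4.

#1 S + T + W = 14 + 4 + 15 = 33, not 30 — violated.
#2 R = 15, P = 5; 15 ≥ 5 (want <) — violated.
#3 W + T = 19; 19 mod 6 = 1, not 2 — violated.
#4 S = 14, but 14 is required to differ — violated.
#5 W = 15, and 15 ≠ 16 — satisfied.
#6 S^2 + U^2 = 14^2 + 11^2 = 196 + 121 = 317 — satisfied.
#7 P + S = 19; 19 mod 7 = 5 — satisfied.
#8 U^2 + T^2 = 11^2 + 4^2 = 121 + 16 = 137 — satisfied.
#9 values 4 <= 11 <= 15 — satisfied.
#10 |4 - 11| = 7; 7 ≤ 9 — satisfied.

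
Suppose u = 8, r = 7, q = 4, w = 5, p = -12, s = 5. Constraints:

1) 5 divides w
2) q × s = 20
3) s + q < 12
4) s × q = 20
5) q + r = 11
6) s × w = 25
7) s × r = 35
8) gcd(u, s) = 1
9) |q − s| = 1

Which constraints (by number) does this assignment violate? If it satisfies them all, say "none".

1) 5 / 5 = 1, so 5 divides 5  ✔
2) q × s = 4 × 5 = 20  ✔
3) s + q = 5 + 4 = 9; 9 < 12  ✔
4) s × q = 5 × 4 = 20  ✔
5) q + r = 4 + 7 = 11  ✔
6) s × w = 5 × 5 = 25  ✔
7) s × r = 5 × 7 = 35  ✔
8) gcd(8, 5) = 1  ✔
9) |4 − 5| = 1  ✔

All constraints are satisfied.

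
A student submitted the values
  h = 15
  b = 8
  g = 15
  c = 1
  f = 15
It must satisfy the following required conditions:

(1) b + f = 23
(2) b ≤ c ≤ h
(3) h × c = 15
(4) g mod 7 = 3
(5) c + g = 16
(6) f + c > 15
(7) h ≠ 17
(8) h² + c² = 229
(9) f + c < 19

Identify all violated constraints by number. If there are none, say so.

Constraints 2, 4, 8 do not hold.

(1) b + f = 8 + 15 = 23  yes
(2) values 8, 1, 15; b = 8 is not ≤ c = 1  no
(3) h × c = 15 × 1 = 15  yes
(4) 15 mod 7 = 1, not 3  no
(5) c + g = 1 + 15 = 16  yes
(6) f + c = 15 + 1 = 16; 16 > 15  yes
(7) h = 15, and 15 ≠ 17  yes
(8) h² + c² = 15² + 1² = 225 + 1 = 226, not 229  no
(9) f + c = 15 + 1 = 16; 16 < 19  yes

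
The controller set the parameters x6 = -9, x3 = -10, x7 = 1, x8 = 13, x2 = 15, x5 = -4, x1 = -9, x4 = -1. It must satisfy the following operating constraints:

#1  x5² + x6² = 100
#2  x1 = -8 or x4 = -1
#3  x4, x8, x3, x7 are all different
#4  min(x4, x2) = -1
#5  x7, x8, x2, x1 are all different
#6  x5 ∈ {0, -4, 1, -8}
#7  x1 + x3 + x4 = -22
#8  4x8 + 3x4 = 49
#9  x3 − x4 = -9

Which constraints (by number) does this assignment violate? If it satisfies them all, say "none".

Constraints 1 and 7 are violated.

#1 x5² + x6² = (-4)² + (-9)² = 16 + 81 = 97, not 100  FAIL
#2 x1 = -9 ≠ -8, but x4 = -1 = -1 (second disjunct)  OK
#3 values -1, 13, -10, 1 are pairwise distinct  OK
#4 min(-1, 15) = -1  OK
#5 values 1, 13, 15, -9 are pairwise distinct  OK
#6 x5 = -4 is in {0, -4, 1, -8}  OK
#7 x1 + x3 + x4 = -9 + (-10) + (-1) = -20, not -22  FAIL
#8 4x8 + 3x4 = 4(13) + 3(-1) = 49  OK
#9 x3 − x4 = -10 − (-1) = -9  OK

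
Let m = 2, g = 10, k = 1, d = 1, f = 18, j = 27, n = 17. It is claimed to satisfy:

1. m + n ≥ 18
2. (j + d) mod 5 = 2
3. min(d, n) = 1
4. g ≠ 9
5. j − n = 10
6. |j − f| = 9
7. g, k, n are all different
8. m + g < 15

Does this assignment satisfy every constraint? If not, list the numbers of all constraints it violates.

Constraint 2 does not hold.

1. m + n = 2 + 17 = 19; 19 ≥ 18 — satisfied.
2. j + d = 28; 28 mod 5 = 3, not 2 — violated.
3. min(1, 17) = 1 — satisfied.
4. g = 10, and 10 ≠ 9 — satisfied.
5. j − n = 27 − 17 = 10 — satisfied.
6. |27 − 18| = 9 — satisfied.
7. values 10, 1, 17 are pairwise distinct — satisfied.
8. m + g = 2 + 10 = 12; 12 < 15 — satisfied.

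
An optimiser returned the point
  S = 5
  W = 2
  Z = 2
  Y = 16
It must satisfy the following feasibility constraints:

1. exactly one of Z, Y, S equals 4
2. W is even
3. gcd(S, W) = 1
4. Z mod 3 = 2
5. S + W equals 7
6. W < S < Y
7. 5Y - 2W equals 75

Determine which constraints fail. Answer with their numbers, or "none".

Constraints 1 and 7 do not hold.

1. Z=2, Y=16, S=5; 0 of them equal 4, not exactly one — violated.
2. W = 2 is even — OK.
3. gcd(5, 2) = 1 — OK.
4. 2 mod 3 = 2 — OK.
5. S + W = 5 + 2 = 7 — OK.
6. values 2 < 5 < 16 — OK.
7. 5Y - 2W = 5(16) - 2(2) = 76, not 75 — violated.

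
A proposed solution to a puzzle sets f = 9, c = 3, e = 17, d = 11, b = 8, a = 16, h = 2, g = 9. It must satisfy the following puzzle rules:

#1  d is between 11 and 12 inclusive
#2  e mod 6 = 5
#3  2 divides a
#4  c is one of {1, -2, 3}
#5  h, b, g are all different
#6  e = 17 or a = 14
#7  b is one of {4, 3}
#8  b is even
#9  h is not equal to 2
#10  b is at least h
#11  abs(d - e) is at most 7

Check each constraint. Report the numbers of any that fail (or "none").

No — constraints 7, 9 are not satisfied.

#1 d = 11 lies in [11, 12] — satisfied.
#2 17 mod 6 = 5 — satisfied.
#3 16 / 2 = 8, so 2 divides 16 — satisfied.
#4 c = 3 is in {1, -2, 3} — satisfied.
#5 values 2, 8, 9 are pairwise distinct — satisfied.
#6 e = 17 = 17 (first disjunct) — satisfied.
#7 b = 8 is not in {4, 3} — violated.
#8 b = 8 is even — satisfied.
#9 h = 2, but 2 is required to differ — violated.
#10 b = 8, h = 2; 8 ≥ 2 — satisfied.
#11 abs(11 - 17) = 6; 6 ≤ 7 — satisfied.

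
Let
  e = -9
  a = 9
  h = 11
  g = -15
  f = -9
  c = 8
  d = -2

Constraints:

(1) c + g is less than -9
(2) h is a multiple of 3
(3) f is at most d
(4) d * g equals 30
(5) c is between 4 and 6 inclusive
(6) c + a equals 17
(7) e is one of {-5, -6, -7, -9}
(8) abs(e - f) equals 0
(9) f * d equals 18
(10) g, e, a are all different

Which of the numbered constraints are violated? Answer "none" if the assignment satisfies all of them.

(1) c + g = 8 + (-15) = -7; -7 ≥ -9, bound -9 not met — violated.
(2) 11 = 3*3 + 2, so 3 does not divide 11 — violated.
(3) f = -9, d = -2; -9 ≤ -2 — satisfied.
(4) d * g = -2 * (-15) = 30 — satisfied.
(5) c = 8 is outside [4, 6] — violated.
(6) c + a = 8 + 9 = 17 — satisfied.
(7) e = -9 is in {-5, -6, -7, -9} — satisfied.
(8) abs(-9 - (-9)) = 0 — satisfied.
(9) f * d = -9 * (-2) = 18 — satisfied.
(10) values -15, -9, 9 are pairwise distinct — satisfied.

Constraints 1, 2, and 5 do not hold.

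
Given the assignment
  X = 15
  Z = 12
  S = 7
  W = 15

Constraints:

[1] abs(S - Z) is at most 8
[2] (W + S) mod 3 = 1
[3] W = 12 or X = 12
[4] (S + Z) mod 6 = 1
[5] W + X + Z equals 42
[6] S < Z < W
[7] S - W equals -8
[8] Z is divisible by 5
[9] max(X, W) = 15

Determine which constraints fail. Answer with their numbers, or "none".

[1] abs(7 - 12) = 5; 5 ≤ 8 — OK.
[2] W + S = 22; 22 mod 3 = 1 — OK.
[3] W = 15 ≠ 12 and X = 15 ≠ 12; both disjuncts false — violated.
[4] S + Z = 19; 19 mod 6 = 1 — OK.
[5] W + X + Z = 15 + 15 + 12 = 42 — OK.
[6] values 7 < 12 < 15 — OK.
[7] S - W = 7 - 15 = -8 — OK.
[8] 12 = 5*2 + 2, so 5 does not divide 12 — violated.
[9] max(15, 15) = 15 — OK.

Violated: 3 and 8.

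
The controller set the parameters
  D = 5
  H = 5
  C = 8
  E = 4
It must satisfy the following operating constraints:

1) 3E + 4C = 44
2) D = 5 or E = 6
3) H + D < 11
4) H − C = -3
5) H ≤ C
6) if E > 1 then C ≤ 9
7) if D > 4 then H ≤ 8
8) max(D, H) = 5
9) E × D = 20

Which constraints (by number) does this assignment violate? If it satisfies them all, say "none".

All constraints are satisfied.

1) 3E + 4C = 3(4) + 4(8) = 44 — satisfied.
2) D = 5 = 5 (first disjunct) — satisfied.
3) H + D = 5 + 5 = 10; 10 < 11 — satisfied.
4) H − C = 5 − 8 = -3 — satisfied.
5) H = 5, C = 8; 5 ≤ 8 — satisfied.
6) E = 4 > 1, so we need C ≤ 9; C = 8 ≤ 9 — satisfied.
7) D = 5 > 4, so we need H ≤ 8; H = 5 ≤ 8 — satisfied.
8) max(5, 5) = 5 — satisfied.
9) E × D = 4 × 5 = 20 — satisfied.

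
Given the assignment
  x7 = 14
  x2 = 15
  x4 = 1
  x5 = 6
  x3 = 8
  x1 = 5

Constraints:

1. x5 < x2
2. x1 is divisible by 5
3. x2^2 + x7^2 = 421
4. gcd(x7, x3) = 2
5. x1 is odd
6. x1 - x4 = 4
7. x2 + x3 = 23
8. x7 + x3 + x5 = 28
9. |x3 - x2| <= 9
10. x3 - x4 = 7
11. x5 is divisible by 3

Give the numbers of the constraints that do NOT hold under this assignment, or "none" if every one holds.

None — every constraint holds.

1. x5 = 6, x2 = 15; 6 < 15 — OK.
2. 5 / 5 = 1, so 5 divides 5 — OK.
3. x2^2 + x7^2 = 15^2 + 14^2 = 225 + 196 = 421 — OK.
4. gcd(14, 8) = 2 — OK.
5. x1 = 5 is odd — OK.
6. x1 - x4 = 5 - 1 = 4 — OK.
7. x2 + x3 = 15 + 8 = 23 — OK.
8. x7 + x3 + x5 = 14 + 8 + 6 = 28 — OK.
9. |8 - 15| = 7; 7 ≤ 9 — OK.
10. x3 - x4 = 8 - 1 = 7 — OK.
11. 6 / 3 = 2, so 3 divides 6 — OK.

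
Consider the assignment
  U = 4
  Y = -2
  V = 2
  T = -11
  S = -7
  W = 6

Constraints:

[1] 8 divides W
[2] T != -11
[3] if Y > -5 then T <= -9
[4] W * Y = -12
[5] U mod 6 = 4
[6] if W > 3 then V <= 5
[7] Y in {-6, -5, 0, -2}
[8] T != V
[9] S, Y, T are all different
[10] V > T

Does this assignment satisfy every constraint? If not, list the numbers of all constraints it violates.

Constraints 1 and 2 are violated.

[1] 6 = 8*0 + 6, so 8 does not divide 6 — violated.
[2] T = -11, but -11 is required to differ — violated.
[3] Y = -2 > -5, so we need T ≤ -9; T = -11 ≤ -9 — OK.
[4] W * Y = 6 * (-2) = -12 — OK.
[5] 4 mod 6 = 4 — OK.
[6] W = 6 > 3, so we need V ≤ 5; V = 2 ≤ 5 — OK.
[7] Y = -2 is in {-6, -5, 0, -2} — OK.
[8] T = -11, V = 2; distinct — OK.
[9] values -7, -2, -11 are pairwise distinct — OK.
[10] V = 2, T = -11; 2 > -11 — OK.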